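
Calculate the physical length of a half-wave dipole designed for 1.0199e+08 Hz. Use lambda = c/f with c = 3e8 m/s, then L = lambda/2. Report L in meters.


lambda = c / f = 3.0000e+08 / 1.0199e+08 = 2.941465 m
L = lambda / 2 = 2.941465 / 2 = 1.471 m

1.471 m


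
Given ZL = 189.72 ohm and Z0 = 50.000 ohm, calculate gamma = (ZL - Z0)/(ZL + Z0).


gamma = (189.72 - 50.000) / (189.72 + 50.000) = 0.5828

0.5828


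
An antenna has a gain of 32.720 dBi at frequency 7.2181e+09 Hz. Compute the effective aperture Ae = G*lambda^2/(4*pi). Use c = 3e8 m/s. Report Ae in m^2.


lambda = c / f = 3.0000e+08 / 7.2181e+09 = 0.04156218 m
G_linear = 10^(32.720/10) = 1870.682
Ae = G_linear * lambda^2 / (4*pi) = 1870.682 * 0.04156218^2 / (4*pi) = 0.2572 m^2

0.2572 m^2


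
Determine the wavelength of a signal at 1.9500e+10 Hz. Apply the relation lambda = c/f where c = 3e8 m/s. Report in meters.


lambda = c / f = 3.0000e+08 / 1.9500e+10 = 0.01538 m

0.01538 m


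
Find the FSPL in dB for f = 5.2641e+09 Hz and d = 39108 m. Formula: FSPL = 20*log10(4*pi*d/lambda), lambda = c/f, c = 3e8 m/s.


lambda = c / f = 3.0000e+08 / 5.2641e+09 = 0.05698980 m
FSPL = 20 * log10(4*pi*39108/0.05698980) = 138.7 dB

138.7 dB


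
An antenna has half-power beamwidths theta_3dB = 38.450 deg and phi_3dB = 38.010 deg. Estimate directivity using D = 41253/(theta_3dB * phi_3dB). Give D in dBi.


D_linear = 41253 / (38.450 * 38.010) = 28.22678
D_dBi = 10 * log10(28.22678) = 14.51 dBi

14.51 dBi


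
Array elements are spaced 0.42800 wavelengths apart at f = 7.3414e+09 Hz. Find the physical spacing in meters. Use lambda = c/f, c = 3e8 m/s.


lambda = c / f = 3.0000e+08 / 7.3414e+09 = 0.04086414 m
d = 0.42800 * 0.04086414 = 0.01749 m

0.01749 m


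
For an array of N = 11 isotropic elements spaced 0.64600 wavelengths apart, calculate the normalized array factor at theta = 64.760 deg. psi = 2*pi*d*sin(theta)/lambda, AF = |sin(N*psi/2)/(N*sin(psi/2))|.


psi = 2*pi*0.64600*sin(64.760 deg) = 3.671429 rad
AF = |sin(11*3.671429/2) / (11*sin(3.671429/2))| = 0.09177

0.09177


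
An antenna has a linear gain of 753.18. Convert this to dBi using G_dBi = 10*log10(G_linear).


G_dBi = 10 * log10(753.18) = 28.77 dBi

28.77 dBi


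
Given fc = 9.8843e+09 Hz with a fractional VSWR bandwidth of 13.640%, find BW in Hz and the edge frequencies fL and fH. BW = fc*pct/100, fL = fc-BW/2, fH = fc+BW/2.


BW = 9.8843e+09 * 13.640/100 = 1.348219e+09 Hz
fL = 9.8843e+09 - 1.348219e+09/2 = 9.210e+09 Hz
fH = 9.8843e+09 + 1.348219e+09/2 = 1.056e+10 Hz

BW=1.348e+09 Hz, fL=9.210e+09 Hz, fH=1.056e+10 Hz


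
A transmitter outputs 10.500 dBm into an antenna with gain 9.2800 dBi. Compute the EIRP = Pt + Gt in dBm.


EIRP = Pt + Gt = 10.500 + 9.2800 = 19.78 dBm

19.78 dBm


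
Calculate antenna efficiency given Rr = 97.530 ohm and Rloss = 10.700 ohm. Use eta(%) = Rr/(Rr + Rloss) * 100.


eta = 97.530 / (97.530 + 10.700) * 100 = 90.11%

90.11%


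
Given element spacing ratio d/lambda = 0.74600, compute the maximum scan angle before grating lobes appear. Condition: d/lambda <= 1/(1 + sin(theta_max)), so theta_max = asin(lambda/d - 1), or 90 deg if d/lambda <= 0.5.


lambda/d - 1 = 1/0.74600 - 1 = 0.3404826
theta_max = asin(0.3404826) = 19.91 deg

19.91 deg


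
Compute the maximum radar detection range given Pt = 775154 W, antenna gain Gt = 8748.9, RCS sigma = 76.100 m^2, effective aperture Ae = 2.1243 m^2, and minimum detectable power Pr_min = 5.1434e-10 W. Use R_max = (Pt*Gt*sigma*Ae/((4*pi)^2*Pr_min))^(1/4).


R^4 = 775154*8748.9*76.100*2.1243 / ((4*pi)^2 * 5.1434e-10) = 1.349808e+19
R_max = 1.349808e+19^0.25 = 60613 m

60613 m


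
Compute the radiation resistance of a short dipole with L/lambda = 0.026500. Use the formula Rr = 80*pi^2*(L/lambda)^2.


Rr = 80 * pi^2 * (0.026500)^2 = 80 * 9.869604 * 7.022500e-04 = 0.5545 ohm

0.5545 ohm


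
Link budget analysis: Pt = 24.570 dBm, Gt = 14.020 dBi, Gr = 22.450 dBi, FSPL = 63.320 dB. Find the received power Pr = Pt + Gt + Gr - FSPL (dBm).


Pr = 24.570 + 14.020 + 22.450 - 63.320 = -2.28 dBm

-2.28 dBm


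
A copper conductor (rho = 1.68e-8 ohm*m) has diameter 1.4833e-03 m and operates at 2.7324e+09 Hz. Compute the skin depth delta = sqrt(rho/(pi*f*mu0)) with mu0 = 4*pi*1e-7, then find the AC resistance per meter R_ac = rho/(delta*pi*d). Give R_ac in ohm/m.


delta = sqrt(1.68e-8 / (pi * 2.7324e+09 * 4*pi*1e-7)) = 1.247966e-06 m
R_ac = 1.68e-8 / (1.247966e-06 * pi * 1.4833e-03) = 2.889 ohm/m

2.889 ohm/m


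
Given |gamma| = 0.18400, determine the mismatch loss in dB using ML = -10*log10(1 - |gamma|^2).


ML = -10 * log10(1 - 0.18400^2) = -10 * log10(0.966144) = 0.1496 dB

0.1496 dB


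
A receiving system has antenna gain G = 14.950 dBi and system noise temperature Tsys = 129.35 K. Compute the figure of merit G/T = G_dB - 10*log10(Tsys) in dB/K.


G/T = 14.950 - 10*log10(129.35) = 14.950 - 21.11766 = -6.168 dB/K

-6.168 dB/K


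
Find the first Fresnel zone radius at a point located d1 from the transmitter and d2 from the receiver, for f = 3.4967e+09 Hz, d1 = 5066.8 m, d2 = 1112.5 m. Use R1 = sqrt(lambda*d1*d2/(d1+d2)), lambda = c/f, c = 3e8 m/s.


lambda = c / f = 3.0000e+08 / 3.4967e+09 = 0.08579518 m
R1 = sqrt(0.08579518 * 5066.8 * 1112.5 / (5066.8 + 1112.5)) = 8.847 m

8.847 m


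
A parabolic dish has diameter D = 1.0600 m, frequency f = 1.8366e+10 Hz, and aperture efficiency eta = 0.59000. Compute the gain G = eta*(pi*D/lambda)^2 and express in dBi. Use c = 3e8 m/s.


lambda = c / f = 3.0000e+08 / 1.8366e+10 = 0.01633453 m
G_linear = 0.59000 * (pi * 1.0600 / 0.01633453)^2 = 24521.68
G_dBi = 10 * log10(24521.68) = 43.90 dBi

43.90 dBi


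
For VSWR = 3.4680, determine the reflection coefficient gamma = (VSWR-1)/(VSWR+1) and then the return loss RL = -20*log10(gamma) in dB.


gamma = (3.4680 - 1) / (3.4680 + 1) = 0.5523724
RL = -20 * log10(0.5523724) = 5.155 dB

5.155 dB


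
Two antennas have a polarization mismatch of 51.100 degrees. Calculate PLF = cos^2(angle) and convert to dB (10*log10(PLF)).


PLF_linear = cos^2(51.100 deg) = 0.3943376
PLF_dB = 10 * log10(0.3943376) = -4.041 dB

-4.041 dB


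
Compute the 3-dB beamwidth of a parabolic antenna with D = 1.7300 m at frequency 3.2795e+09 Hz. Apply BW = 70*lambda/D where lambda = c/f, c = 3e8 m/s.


lambda = c / f = 3.0000e+08 / 3.2795e+09 = 0.09147736 m
BW = 70 * 0.09147736 / 1.7300 = 3.701 deg

3.701 deg


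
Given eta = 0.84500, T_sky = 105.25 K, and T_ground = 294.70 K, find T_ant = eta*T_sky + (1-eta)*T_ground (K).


T_ant = 0.84500 * 105.25 + (1 - 0.84500) * 294.70 = 134.6 K

134.6 K


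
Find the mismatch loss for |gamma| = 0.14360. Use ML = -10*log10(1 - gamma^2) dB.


ML = -10 * log10(1 - 0.14360^2) = -10 * log10(0.97937904) = 0.09049 dB

0.09049 dB


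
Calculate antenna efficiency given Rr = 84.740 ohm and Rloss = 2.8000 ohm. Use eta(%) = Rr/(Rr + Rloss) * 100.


eta = 84.740 / (84.740 + 2.8000) * 100 = 96.80%

96.80%


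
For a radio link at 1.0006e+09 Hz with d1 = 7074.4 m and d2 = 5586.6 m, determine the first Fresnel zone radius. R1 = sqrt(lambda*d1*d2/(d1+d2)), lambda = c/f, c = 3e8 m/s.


lambda = c / f = 3.0000e+08 / 1.0006e+09 = 0.2998201 m
R1 = sqrt(0.2998201 * 7074.4 * 5586.6 / (7074.4 + 5586.6)) = 30.59 m

30.59 m


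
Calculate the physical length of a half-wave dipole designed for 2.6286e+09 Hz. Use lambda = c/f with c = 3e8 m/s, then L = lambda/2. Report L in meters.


lambda = c / f = 3.0000e+08 / 2.6286e+09 = 0.1141292 m
L = lambda / 2 = 0.1141292 / 2 = 0.05706 m

0.05706 m


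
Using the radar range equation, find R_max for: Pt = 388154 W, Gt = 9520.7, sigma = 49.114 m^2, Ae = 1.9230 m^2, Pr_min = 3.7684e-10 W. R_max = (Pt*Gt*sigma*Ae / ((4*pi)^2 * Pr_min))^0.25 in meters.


R^4 = 388154*9520.7*49.114*1.9230 / ((4*pi)^2 * 3.7684e-10) = 5.865173e+18
R_max = 5.865173e+18^0.25 = 49212 m

49212 m


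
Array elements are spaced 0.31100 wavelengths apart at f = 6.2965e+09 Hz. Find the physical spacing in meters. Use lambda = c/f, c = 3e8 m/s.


lambda = c / f = 3.0000e+08 / 6.2965e+09 = 0.04764552 m
d = 0.31100 * 0.04764552 = 0.01482 m

0.01482 m


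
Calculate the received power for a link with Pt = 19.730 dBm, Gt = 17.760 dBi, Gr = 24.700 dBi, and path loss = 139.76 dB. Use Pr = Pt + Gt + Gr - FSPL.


Pr = 19.730 + 17.760 + 24.700 - 139.76 = -77.57 dBm

-77.57 dBm


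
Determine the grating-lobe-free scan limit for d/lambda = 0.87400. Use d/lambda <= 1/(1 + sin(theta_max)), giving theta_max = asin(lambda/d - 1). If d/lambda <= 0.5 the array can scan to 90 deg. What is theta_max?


lambda/d - 1 = 1/0.87400 - 1 = 0.1441648
theta_max = asin(0.1441648) = 8.289 deg

8.289 deg


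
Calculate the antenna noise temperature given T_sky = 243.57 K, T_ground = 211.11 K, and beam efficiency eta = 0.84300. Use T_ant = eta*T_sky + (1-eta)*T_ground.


T_ant = 0.84300 * 243.57 + (1 - 0.84300) * 211.11 = 238.5 K

238.5 K


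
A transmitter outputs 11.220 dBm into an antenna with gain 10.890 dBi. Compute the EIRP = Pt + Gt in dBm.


EIRP = Pt + Gt = 11.220 + 10.890 = 22.11 dBm

22.11 dBm


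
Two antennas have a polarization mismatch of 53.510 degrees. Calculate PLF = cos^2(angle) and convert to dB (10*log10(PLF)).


PLF_linear = cos^2(53.510 deg) = 0.3536472
PLF_dB = 10 * log10(0.3536472) = -4.514 dB

-4.514 dB


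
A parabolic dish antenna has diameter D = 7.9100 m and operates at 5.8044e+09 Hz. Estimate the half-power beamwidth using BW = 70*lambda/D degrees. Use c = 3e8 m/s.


lambda = c / f = 3.0000e+08 / 5.8044e+09 = 0.05168493 m
BW = 70 * 0.05168493 / 7.9100 = 0.4574 deg

0.4574 deg


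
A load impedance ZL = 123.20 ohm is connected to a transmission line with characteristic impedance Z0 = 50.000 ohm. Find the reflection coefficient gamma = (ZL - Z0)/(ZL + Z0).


gamma = (123.20 - 50.000) / (123.20 + 50.000) = 0.4226

0.4226


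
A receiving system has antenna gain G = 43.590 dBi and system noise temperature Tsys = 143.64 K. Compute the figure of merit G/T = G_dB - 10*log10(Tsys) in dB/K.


G/T = 43.590 - 10*log10(143.64) = 43.590 - 21.57275 = 22.02 dB/K

22.02 dB/K


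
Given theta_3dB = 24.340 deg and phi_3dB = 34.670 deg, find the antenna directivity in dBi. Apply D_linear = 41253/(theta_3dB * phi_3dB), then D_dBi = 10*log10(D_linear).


D_linear = 41253 / (24.340 * 34.670) = 48.88562
D_dBi = 10 * log10(48.88562) = 16.89 dBi

16.89 dBi


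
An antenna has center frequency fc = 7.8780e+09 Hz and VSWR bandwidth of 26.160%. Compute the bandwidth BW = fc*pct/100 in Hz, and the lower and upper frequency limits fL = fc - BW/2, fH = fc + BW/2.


BW = 7.8780e+09 * 26.160/100 = 2.060885e+09 Hz
fL = 7.8780e+09 - 2.060885e+09/2 = 6.848e+09 Hz
fH = 7.8780e+09 + 2.060885e+09/2 = 8.908e+09 Hz

BW=2.061e+09 Hz, fL=6.848e+09 Hz, fH=8.908e+09 Hz


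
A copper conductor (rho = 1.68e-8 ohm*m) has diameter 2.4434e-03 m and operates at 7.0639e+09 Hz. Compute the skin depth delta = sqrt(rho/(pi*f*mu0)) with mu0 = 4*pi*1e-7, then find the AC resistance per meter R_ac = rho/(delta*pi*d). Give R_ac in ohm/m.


delta = sqrt(1.68e-8 / (pi * 7.0639e+09 * 4*pi*1e-7)) = 7.761622e-07 m
R_ac = 1.68e-8 / (7.761622e-07 * pi * 2.4434e-03) = 2.820 ohm/m

2.820 ohm/m


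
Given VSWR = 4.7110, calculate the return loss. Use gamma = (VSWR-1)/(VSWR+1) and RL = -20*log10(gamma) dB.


gamma = (4.7110 - 1) / (4.7110 + 1) = 0.6497986
RL = -20 * log10(0.6497986) = 3.744 dB

3.744 dB


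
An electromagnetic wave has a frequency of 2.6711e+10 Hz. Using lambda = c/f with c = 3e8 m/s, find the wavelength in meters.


lambda = c / f = 3.0000e+08 / 2.6711e+10 = 0.01123 m

0.01123 m


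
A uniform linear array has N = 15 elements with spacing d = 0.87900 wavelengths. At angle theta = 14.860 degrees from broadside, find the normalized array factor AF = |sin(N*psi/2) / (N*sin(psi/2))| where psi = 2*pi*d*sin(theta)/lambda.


psi = 2*pi*0.87900*sin(14.860 deg) = 1.416397 rad
AF = |sin(15*1.416397/2) / (15*sin(1.416397/2))| = 0.09546

0.09546


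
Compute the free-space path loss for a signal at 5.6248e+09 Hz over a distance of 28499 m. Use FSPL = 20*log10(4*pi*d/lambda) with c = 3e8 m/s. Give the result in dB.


lambda = c / f = 3.0000e+08 / 5.6248e+09 = 0.05333523 m
FSPL = 20 * log10(4*pi*28499/0.05333523) = 136.5 dB

136.5 dB


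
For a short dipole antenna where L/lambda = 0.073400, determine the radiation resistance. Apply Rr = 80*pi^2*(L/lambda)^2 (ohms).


Rr = 80 * pi^2 * (0.073400)^2 = 80 * 9.869604 * 5.387560e-03 = 4.254 ohm

4.254 ohm


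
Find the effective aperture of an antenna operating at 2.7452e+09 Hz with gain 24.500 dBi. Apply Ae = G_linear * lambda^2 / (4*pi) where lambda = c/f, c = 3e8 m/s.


lambda = c / f = 3.0000e+08 / 2.7452e+09 = 0.1092817 m
G_linear = 10^(24.500/10) = 281.8383
Ae = G_linear * lambda^2 / (4*pi) = 281.8383 * 0.1092817^2 / (4*pi) = 0.2678 m^2

0.2678 m^2


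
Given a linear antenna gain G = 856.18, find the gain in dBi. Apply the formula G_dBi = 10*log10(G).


G_dBi = 10 * log10(856.18) = 29.33 dBi

29.33 dBi


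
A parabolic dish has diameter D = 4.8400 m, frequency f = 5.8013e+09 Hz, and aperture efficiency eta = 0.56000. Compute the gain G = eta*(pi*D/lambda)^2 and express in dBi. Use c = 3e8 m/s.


lambda = c / f = 3.0000e+08 / 5.8013e+09 = 0.05171255 m
G_linear = 0.56000 * (pi * 4.8400 / 0.05171255)^2 = 48415.74
G_dBi = 10 * log10(48415.74) = 46.85 dBi

46.85 dBi


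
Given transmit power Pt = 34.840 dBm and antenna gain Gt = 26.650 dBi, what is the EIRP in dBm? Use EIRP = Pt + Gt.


EIRP = Pt + Gt = 34.840 + 26.650 = 61.49 dBm

61.49 dBm


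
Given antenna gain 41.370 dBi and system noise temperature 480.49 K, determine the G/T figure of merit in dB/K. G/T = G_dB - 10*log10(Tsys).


G/T = 41.370 - 10*log10(480.49) = 41.370 - 26.81684 = 14.55 dB/K

14.55 dB/K


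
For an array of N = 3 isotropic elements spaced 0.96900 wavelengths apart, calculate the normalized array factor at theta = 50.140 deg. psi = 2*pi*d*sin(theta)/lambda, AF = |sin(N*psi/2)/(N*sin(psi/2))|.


psi = 2*pi*0.96900*sin(50.140 deg) = 4.673539 rad
AF = |sin(3*4.673539/2) / (3*sin(4.673539/2))| = 0.3074

0.3074


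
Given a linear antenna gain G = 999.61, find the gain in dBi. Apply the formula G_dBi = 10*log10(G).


G_dBi = 10 * log10(999.61) = 30.00 dBi

30.00 dBi


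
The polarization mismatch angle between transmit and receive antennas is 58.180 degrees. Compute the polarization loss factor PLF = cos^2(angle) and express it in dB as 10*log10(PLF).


PLF_linear = cos^2(58.180 deg) = 0.2779951
PLF_dB = 10 * log10(0.2779951) = -5.560 dB

-5.560 dB


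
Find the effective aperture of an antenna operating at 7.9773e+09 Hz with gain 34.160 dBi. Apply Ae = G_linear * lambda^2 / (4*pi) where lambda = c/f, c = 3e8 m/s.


lambda = c / f = 3.0000e+08 / 7.9773e+09 = 0.03760671 m
G_linear = 10^(34.160/10) = 2606.154
Ae = G_linear * lambda^2 / (4*pi) = 2606.154 * 0.03760671^2 / (4*pi) = 0.2933 m^2

0.2933 m^2


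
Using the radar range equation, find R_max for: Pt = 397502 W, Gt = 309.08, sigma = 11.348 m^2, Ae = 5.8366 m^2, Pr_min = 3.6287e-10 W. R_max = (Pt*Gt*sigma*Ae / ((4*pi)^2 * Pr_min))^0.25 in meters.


R^4 = 397502*309.08*11.348*5.8366 / ((4*pi)^2 * 3.6287e-10) = 1.420099e+17
R_max = 1.420099e+17^0.25 = 19412 m

19412 m


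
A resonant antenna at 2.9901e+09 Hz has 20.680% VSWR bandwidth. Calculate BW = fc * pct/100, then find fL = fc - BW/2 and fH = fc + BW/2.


BW = 2.9901e+09 * 20.680/100 = 6.183527e+08 Hz
fL = 2.9901e+09 - 6.183527e+08/2 = 2.681e+09 Hz
fH = 2.9901e+09 + 6.183527e+08/2 = 3.299e+09 Hz

BW=6.184e+08 Hz, fL=2.681e+09 Hz, fH=3.299e+09 Hz


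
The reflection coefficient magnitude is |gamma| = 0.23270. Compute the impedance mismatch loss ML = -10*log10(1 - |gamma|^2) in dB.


ML = -10 * log10(1 - 0.23270^2) = -10 * log10(0.94585071) = 0.2418 dB

0.2418 dB


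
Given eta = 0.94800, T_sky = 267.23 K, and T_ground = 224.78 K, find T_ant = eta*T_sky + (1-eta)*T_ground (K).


T_ant = 0.94800 * 267.23 + (1 - 0.94800) * 224.78 = 265.0 K

265.0 K


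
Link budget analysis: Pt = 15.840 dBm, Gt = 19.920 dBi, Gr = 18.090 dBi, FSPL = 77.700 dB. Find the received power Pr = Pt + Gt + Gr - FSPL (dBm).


Pr = 15.840 + 19.920 + 18.090 - 77.700 = -23.85 dBm

-23.85 dBm


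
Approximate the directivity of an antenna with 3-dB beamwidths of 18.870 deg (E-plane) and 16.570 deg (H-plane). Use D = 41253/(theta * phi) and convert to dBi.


D_linear = 41253 / (18.870 * 16.570) = 131.9353
D_dBi = 10 * log10(131.9353) = 21.20 dBi

21.20 dBi


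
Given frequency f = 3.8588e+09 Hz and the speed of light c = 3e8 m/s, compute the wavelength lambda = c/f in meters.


lambda = c / f = 3.0000e+08 / 3.8588e+09 = 0.07774 m

0.07774 m


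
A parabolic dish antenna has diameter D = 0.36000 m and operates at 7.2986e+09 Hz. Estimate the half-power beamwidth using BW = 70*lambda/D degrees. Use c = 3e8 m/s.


lambda = c / f = 3.0000e+08 / 7.2986e+09 = 0.04110377 m
BW = 70 * 0.04110377 / 0.36000 = 7.992 deg

7.992 deg


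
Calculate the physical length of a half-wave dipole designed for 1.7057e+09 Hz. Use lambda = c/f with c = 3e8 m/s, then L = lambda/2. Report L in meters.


lambda = c / f = 3.0000e+08 / 1.7057e+09 = 0.1758809 m
L = lambda / 2 = 0.1758809 / 2 = 0.08794 m

0.08794 m


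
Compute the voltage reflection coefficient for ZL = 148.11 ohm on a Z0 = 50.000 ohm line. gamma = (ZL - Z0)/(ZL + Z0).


gamma = (148.11 - 50.000) / (148.11 + 50.000) = 0.4952

0.4952


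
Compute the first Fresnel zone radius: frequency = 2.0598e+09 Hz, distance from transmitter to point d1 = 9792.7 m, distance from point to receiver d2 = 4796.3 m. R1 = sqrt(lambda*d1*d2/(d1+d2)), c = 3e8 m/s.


lambda = c / f = 3.0000e+08 / 2.0598e+09 = 0.1456452 m
R1 = sqrt(0.1456452 * 9792.7 * 4796.3 / (9792.7 + 4796.3)) = 21.65 m

21.65 m


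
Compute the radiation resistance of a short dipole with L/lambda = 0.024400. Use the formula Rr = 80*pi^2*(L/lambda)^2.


Rr = 80 * pi^2 * (0.024400)^2 = 80 * 9.869604 * 5.953600e-04 = 0.4701 ohm

0.4701 ohm


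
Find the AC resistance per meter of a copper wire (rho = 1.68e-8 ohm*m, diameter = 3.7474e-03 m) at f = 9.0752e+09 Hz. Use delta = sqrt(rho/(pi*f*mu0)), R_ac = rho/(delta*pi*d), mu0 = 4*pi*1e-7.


delta = sqrt(1.68e-8 / (pi * 9.0752e+09 * 4*pi*1e-7)) = 6.847731e-07 m
R_ac = 1.68e-8 / (6.847731e-07 * pi * 3.7474e-03) = 2.084 ohm/m

2.084 ohm/m


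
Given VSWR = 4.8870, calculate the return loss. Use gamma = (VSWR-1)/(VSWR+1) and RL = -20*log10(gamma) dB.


gamma = (4.8870 - 1) / (4.8870 + 1) = 0.6602684
RL = -20 * log10(0.6602684) = 3.606 dB

3.606 dB


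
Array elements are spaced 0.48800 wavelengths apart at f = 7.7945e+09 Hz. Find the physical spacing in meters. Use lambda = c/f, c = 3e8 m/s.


lambda = c / f = 3.0000e+08 / 7.7945e+09 = 0.03848868 m
d = 0.48800 * 0.03848868 = 0.01878 m

0.01878 m


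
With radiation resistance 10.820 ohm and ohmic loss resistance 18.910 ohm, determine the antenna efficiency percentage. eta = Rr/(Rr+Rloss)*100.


eta = 10.820 / (10.820 + 18.910) * 100 = 36.39%

36.39%


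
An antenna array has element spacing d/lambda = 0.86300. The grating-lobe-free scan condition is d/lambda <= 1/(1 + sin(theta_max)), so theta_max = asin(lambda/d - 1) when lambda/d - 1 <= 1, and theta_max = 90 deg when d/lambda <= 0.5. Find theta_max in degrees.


lambda/d - 1 = 1/0.86300 - 1 = 0.1587486
theta_max = asin(0.1587486) = 9.134 deg

9.134 deg


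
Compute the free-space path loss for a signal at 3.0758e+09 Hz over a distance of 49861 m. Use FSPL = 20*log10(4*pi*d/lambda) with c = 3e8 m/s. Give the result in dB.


lambda = c / f = 3.0000e+08 / 3.0758e+09 = 0.09753560 m
FSPL = 20 * log10(4*pi*49861/0.09753560) = 136.2 dB

136.2 dB


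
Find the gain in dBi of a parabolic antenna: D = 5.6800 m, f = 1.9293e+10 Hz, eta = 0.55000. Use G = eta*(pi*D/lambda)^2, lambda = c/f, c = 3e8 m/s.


lambda = c / f = 3.0000e+08 / 1.9293e+10 = 0.01554968 m
G_linear = 0.55000 * (pi * 5.6800 / 0.01554968)^2 = 724296.2
G_dBi = 10 * log10(724296.2) = 58.60 dBi

58.60 dBi


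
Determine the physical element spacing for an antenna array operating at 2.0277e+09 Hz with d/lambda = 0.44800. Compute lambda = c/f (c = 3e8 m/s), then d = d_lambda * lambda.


lambda = c / f = 3.0000e+08 / 2.0277e+09 = 0.1479509 m
d = 0.44800 * 0.1479509 = 0.06628 m

0.06628 m


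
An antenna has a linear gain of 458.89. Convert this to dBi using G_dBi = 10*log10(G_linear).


G_dBi = 10 * log10(458.89) = 26.62 dBi

26.62 dBi


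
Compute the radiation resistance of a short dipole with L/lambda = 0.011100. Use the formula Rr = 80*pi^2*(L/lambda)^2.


Rr = 80 * pi^2 * (0.011100)^2 = 80 * 9.869604 * 1.232100e-04 = 0.09728 ohm

0.09728 ohm


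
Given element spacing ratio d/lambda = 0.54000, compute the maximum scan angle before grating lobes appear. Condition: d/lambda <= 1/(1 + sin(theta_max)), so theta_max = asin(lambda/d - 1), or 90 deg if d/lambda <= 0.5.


lambda/d - 1 = 1/0.54000 - 1 = 0.8518519
theta_max = asin(0.8518519) = 58.41 deg

58.41 deg


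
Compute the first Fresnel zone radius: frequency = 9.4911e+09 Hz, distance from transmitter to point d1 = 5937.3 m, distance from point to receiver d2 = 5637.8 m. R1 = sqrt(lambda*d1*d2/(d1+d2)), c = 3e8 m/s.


lambda = c / f = 3.0000e+08 / 9.4911e+09 = 0.03160856 m
R1 = sqrt(0.03160856 * 5937.3 * 5637.8 / (5937.3 + 5637.8)) = 9.561 m

9.561 m


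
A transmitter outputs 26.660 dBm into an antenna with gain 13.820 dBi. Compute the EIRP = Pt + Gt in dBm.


EIRP = Pt + Gt = 26.660 + 13.820 = 40.48 dBm

40.48 dBm


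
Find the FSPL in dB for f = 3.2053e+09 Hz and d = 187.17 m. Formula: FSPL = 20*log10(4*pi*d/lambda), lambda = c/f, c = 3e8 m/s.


lambda = c / f = 3.0000e+08 / 3.2053e+09 = 0.09359498 m
FSPL = 20 * log10(4*pi*187.17/0.09359498) = 88.00 dB

88.00 dB


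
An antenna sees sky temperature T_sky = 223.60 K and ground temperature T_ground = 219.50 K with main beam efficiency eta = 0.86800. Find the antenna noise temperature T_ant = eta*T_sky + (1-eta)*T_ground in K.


T_ant = 0.86800 * 223.60 + (1 - 0.86800) * 219.50 = 223.1 K

223.1 K


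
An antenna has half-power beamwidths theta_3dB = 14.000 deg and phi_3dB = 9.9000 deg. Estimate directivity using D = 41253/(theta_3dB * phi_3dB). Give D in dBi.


D_linear = 41253 / (14.000 * 9.9000) = 297.6407
D_dBi = 10 * log10(297.6407) = 24.74 dBi

24.74 dBi


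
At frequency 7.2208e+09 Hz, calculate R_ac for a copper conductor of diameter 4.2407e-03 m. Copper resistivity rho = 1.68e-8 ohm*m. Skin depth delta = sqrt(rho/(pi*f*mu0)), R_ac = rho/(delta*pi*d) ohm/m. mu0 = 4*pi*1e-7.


delta = sqrt(1.68e-8 / (pi * 7.2208e+09 * 4*pi*1e-7)) = 7.676833e-07 m
R_ac = 1.68e-8 / (7.676833e-07 * pi * 4.2407e-03) = 1.643 ohm/m

1.643 ohm/m


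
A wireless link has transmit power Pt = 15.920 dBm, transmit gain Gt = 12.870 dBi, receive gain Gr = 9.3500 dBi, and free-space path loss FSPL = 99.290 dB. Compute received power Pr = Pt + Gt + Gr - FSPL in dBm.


Pr = 15.920 + 12.870 + 9.3500 - 99.290 = -61.15 dBm

-61.15 dBm


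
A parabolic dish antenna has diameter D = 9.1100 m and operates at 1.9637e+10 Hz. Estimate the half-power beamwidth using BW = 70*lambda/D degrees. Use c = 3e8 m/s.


lambda = c / f = 3.0000e+08 / 1.9637e+10 = 0.01527728 m
BW = 70 * 0.01527728 / 9.1100 = 0.1174 deg

0.1174 deg


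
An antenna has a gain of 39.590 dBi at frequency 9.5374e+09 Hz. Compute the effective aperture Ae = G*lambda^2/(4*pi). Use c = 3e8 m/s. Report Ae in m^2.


lambda = c / f = 3.0000e+08 / 9.5374e+09 = 0.03145511 m
G_linear = 10^(39.590/10) = 9099.133
Ae = G_linear * lambda^2 / (4*pi) = 9099.133 * 0.03145511^2 / (4*pi) = 0.7164 m^2

0.7164 m^2


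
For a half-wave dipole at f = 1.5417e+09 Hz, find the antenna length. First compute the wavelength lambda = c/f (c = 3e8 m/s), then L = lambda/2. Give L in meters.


lambda = c / f = 3.0000e+08 / 1.5417e+09 = 0.1945904 m
L = lambda / 2 = 0.1945904 / 2 = 0.09730 m

0.09730 m


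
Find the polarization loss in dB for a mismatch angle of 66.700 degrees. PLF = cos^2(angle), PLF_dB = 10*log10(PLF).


PLF_linear = cos^2(66.700 deg) = 0.1564562
PLF_dB = 10 * log10(0.1564562) = -8.056 dB

-8.056 dB


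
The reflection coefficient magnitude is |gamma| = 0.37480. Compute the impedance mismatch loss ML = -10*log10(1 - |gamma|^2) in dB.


ML = -10 * log10(1 - 0.37480^2) = -10 * log10(0.85952496) = 0.6574 dB

0.6574 dB


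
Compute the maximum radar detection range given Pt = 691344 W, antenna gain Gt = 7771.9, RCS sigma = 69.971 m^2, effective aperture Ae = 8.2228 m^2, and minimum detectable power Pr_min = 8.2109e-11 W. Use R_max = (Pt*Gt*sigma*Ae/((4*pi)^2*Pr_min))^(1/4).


R^4 = 691344*7771.9*69.971*8.2228 / ((4*pi)^2 * 8.2109e-11) = 2.384233e+20
R_max = 2.384233e+20^0.25 = 124262 m

124262 m


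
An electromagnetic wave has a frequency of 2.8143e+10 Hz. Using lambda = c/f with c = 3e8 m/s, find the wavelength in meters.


lambda = c / f = 3.0000e+08 / 2.8143e+10 = 0.01066 m

0.01066 m


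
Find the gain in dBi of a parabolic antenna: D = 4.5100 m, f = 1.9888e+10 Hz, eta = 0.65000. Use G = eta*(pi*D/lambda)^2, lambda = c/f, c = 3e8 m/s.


lambda = c / f = 3.0000e+08 / 1.9888e+10 = 0.01508447 m
G_linear = 0.65000 * (pi * 4.5100 / 0.01508447)^2 = 573463.9
G_dBi = 10 * log10(573463.9) = 57.59 dBi

57.59 dBi


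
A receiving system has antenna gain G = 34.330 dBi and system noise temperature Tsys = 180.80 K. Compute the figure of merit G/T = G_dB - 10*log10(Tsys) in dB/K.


G/T = 34.330 - 10*log10(180.80) = 34.330 - 22.57198 = 11.76 dB/K

11.76 dB/K


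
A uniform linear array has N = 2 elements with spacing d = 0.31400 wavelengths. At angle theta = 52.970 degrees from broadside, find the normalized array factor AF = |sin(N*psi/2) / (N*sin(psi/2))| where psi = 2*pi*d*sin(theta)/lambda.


psi = 2*pi*0.31400*sin(52.970 deg) = 1.575022 rad
AF = |sin(2*1.575022/2) / (2*sin(1.575022/2))| = 0.7056

0.7056


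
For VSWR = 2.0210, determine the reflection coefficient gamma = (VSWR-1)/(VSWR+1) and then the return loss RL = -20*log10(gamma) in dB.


gamma = (2.0210 - 1) / (2.0210 + 1) = 0.3379676
RL = -20 * log10(0.3379676) = 9.422 dB

9.422 dB


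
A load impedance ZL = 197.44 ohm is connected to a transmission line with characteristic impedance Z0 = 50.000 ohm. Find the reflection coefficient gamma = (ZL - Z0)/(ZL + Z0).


gamma = (197.44 - 50.000) / (197.44 + 50.000) = 0.5959

0.5959


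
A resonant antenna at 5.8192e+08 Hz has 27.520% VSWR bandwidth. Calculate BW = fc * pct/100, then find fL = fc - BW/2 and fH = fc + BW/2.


BW = 5.8192e+08 * 27.520/100 = 1.601444e+08 Hz
fL = 5.8192e+08 - 1.601444e+08/2 = 5.018e+08 Hz
fH = 5.8192e+08 + 1.601444e+08/2 = 6.620e+08 Hz

BW=1.601e+08 Hz, fL=5.018e+08 Hz, fH=6.620e+08 Hz


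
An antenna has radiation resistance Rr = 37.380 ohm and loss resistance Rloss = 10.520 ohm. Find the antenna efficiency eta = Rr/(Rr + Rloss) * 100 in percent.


eta = 37.380 / (37.380 + 10.520) * 100 = 78.04%

78.04%


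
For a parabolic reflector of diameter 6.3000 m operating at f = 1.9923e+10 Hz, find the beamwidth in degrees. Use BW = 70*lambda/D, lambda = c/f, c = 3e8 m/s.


lambda = c / f = 3.0000e+08 / 1.9923e+10 = 0.01505797 m
BW = 70 * 0.01505797 / 6.3000 = 0.1673 deg

0.1673 deg


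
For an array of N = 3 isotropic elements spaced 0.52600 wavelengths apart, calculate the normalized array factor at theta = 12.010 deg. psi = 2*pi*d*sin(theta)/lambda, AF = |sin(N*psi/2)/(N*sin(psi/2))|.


psi = 2*pi*0.52600*sin(12.010 deg) = 0.6877031 rad
AF = |sin(3*0.6877031/2) / (3*sin(0.6877031/2))| = 0.8485

0.8485


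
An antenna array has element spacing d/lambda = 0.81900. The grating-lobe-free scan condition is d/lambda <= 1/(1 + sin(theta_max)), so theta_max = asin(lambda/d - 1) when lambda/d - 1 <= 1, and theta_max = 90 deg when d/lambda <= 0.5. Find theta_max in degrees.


lambda/d - 1 = 1/0.81900 - 1 = 0.2210012
theta_max = asin(0.2210012) = 12.77 deg

12.77 deg


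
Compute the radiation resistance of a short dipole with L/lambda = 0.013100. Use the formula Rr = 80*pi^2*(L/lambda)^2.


Rr = 80 * pi^2 * (0.013100)^2 = 80 * 9.869604 * 1.716100e-04 = 0.1355 ohm

0.1355 ohm


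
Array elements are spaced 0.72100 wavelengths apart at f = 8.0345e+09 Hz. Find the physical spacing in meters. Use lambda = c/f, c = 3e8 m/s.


lambda = c / f = 3.0000e+08 / 8.0345e+09 = 0.03733898 m
d = 0.72100 * 0.03733898 = 0.02692 m

0.02692 m


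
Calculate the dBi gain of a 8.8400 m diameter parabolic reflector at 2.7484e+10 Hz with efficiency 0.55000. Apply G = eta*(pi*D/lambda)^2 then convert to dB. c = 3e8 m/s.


lambda = c / f = 3.0000e+08 / 2.7484e+10 = 0.01091544 m
G_linear = 0.55000 * (pi * 8.8400 / 0.01091544)^2 = 3.560283e+06
G_dBi = 10 * log10(3.560283e+06) = 65.51 dBi

65.51 dBi


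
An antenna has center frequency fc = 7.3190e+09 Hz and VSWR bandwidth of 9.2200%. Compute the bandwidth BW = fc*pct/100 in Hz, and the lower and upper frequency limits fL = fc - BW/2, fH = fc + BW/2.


BW = 7.3190e+09 * 9.2200/100 = 6.748118e+08 Hz
fL = 7.3190e+09 - 6.748118e+08/2 = 6.982e+09 Hz
fH = 7.3190e+09 + 6.748118e+08/2 = 7.656e+09 Hz

BW=6.748e+08 Hz, fL=6.982e+09 Hz, fH=7.656e+09 Hz


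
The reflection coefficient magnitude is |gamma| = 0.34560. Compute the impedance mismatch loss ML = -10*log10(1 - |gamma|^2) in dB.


ML = -10 * log10(1 - 0.34560^2) = -10 * log10(0.88056064) = 0.5524 dB

0.5524 dB


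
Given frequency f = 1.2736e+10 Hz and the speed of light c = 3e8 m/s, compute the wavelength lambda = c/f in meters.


lambda = c / f = 3.0000e+08 / 1.2736e+10 = 0.02356 m

0.02356 m


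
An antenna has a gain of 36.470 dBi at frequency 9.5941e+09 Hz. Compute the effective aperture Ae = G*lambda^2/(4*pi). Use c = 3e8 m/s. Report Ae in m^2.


lambda = c / f = 3.0000e+08 / 9.5941e+09 = 0.03126922 m
G_linear = 10^(36.470/10) = 4436.086
Ae = G_linear * lambda^2 / (4*pi) = 4436.086 * 0.03126922^2 / (4*pi) = 0.3452 m^2

0.3452 m^2


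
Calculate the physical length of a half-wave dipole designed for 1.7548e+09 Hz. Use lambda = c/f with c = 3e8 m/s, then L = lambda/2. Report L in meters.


lambda = c / f = 3.0000e+08 / 1.7548e+09 = 0.1709597 m
L = lambda / 2 = 0.1709597 / 2 = 0.08548 m

0.08548 m


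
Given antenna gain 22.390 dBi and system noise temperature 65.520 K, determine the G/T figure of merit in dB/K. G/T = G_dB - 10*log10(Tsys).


G/T = 22.390 - 10*log10(65.520) = 22.390 - 18.16374 = 4.226 dB/K

4.226 dB/K


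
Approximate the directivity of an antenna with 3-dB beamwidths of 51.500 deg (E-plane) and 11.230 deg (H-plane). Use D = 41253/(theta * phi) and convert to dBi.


D_linear = 41253 / (51.500 * 11.230) = 71.32940
D_dBi = 10 * log10(71.32940) = 18.53 dBi

18.53 dBi


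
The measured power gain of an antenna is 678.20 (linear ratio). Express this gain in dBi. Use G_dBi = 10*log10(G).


G_dBi = 10 * log10(678.20) = 28.31 dBi

28.31 dBi


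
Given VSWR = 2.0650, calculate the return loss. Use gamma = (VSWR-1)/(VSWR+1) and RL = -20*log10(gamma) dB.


gamma = (2.0650 - 1) / (2.0650 + 1) = 0.3474715
RL = -20 * log10(0.3474715) = 9.182 dB

9.182 dB


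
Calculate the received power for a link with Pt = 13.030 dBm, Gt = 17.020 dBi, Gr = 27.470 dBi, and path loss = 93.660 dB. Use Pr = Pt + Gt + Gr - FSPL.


Pr = 13.030 + 17.020 + 27.470 - 93.660 = -36.14 dBm

-36.14 dBm


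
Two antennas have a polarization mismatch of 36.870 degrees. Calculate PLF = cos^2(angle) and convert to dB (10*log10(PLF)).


PLF_linear = cos^2(36.870 deg) = 0.6399983
PLF_dB = 10 * log10(0.6399983) = -1.938 dB

-1.938 dB


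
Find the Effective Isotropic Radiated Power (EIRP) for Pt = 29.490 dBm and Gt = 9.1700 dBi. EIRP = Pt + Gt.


EIRP = Pt + Gt = 29.490 + 9.1700 = 38.66 dBm

38.66 dBm


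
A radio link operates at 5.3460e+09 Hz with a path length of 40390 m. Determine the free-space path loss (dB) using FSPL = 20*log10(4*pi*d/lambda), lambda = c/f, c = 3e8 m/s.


lambda = c / f = 3.0000e+08 / 5.3460e+09 = 0.05611672 m
FSPL = 20 * log10(4*pi*40390/0.05611672) = 139.1 dB

139.1 dB


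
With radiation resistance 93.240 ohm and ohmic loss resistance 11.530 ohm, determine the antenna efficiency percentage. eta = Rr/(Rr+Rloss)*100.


eta = 93.240 / (93.240 + 11.530) * 100 = 88.99%

88.99%


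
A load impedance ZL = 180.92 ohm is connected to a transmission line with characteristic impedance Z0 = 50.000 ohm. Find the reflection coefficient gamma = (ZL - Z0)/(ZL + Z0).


gamma = (180.92 - 50.000) / (180.92 + 50.000) = 0.5669

0.5669


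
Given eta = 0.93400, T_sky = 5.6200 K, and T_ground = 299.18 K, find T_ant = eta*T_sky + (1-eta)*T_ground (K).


T_ant = 0.93400 * 5.6200 + (1 - 0.93400) * 299.18 = 24.99 K

24.99 K


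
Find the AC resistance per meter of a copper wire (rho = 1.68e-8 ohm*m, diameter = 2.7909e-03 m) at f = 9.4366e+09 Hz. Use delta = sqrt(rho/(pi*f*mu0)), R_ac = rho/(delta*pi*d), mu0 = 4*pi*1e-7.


delta = sqrt(1.68e-8 / (pi * 9.4366e+09 * 4*pi*1e-7)) = 6.715324e-07 m
R_ac = 1.68e-8 / (6.715324e-07 * pi * 2.7909e-03) = 2.853 ohm/m

2.853 ohm/m


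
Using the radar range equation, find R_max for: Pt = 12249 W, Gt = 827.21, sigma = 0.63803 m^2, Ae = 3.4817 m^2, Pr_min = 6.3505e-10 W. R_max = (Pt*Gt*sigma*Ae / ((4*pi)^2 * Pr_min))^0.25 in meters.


R^4 = 12249*827.21*0.63803*3.4817 / ((4*pi)^2 * 6.3505e-10) = 2.244508e+14
R_max = 2.244508e+14^0.25 = 3871 m

3871 m


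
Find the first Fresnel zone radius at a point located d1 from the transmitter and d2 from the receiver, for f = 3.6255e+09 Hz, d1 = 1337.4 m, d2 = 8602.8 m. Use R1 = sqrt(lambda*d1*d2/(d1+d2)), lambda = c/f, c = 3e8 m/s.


lambda = c / f = 3.0000e+08 / 3.6255e+09 = 0.08274721 m
R1 = sqrt(0.08274721 * 1337.4 * 8602.8 / (1337.4 + 8602.8)) = 9.787 m

9.787 m


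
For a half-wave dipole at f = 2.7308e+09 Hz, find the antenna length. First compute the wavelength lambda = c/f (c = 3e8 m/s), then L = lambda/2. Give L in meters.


lambda = c / f = 3.0000e+08 / 2.7308e+09 = 0.1098579 m
L = lambda / 2 = 0.1098579 / 2 = 0.05493 m

0.05493 m


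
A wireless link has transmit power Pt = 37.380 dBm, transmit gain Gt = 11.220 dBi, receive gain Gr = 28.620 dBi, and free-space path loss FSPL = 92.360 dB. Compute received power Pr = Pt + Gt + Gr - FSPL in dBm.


Pr = 37.380 + 11.220 + 28.620 - 92.360 = -15.14 dBm

-15.14 dBm


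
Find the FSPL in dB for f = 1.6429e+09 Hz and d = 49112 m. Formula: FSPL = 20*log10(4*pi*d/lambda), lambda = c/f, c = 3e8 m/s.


lambda = c / f = 3.0000e+08 / 1.6429e+09 = 0.1826039 m
FSPL = 20 * log10(4*pi*49112/0.1826039) = 130.6 dB

130.6 dB


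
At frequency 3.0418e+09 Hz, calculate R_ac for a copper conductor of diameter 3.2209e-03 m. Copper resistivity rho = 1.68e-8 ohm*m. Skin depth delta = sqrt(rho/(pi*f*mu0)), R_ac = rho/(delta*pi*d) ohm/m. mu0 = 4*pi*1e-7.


delta = sqrt(1.68e-8 / (pi * 3.0418e+09 * 4*pi*1e-7)) = 1.182795e-06 m
R_ac = 1.68e-8 / (1.182795e-06 * pi * 3.2209e-03) = 1.404 ohm/m

1.404 ohm/m


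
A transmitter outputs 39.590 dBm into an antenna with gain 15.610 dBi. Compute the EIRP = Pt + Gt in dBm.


EIRP = Pt + Gt = 39.590 + 15.610 = 55.20 dBm

55.20 dBm


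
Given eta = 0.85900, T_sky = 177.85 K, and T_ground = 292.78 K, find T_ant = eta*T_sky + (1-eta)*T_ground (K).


T_ant = 0.85900 * 177.85 + (1 - 0.85900) * 292.78 = 194.1 K

194.1 K


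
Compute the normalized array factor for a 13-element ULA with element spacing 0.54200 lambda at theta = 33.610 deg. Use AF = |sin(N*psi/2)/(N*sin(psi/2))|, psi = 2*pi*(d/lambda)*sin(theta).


psi = 2*pi*0.54200*sin(33.610 deg) = 1.885062 rad
AF = |sin(13*1.885062/2) / (13*sin(1.885062/2))| = 0.02932

0.02932


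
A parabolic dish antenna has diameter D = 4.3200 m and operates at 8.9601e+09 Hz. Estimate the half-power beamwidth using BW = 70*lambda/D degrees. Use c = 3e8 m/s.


lambda = c / f = 3.0000e+08 / 8.9601e+09 = 0.03348177 m
BW = 70 * 0.03348177 / 4.3200 = 0.5425 deg

0.5425 deg


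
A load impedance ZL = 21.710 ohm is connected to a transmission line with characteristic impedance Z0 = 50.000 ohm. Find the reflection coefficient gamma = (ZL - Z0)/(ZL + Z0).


gamma = (21.710 - 50.000) / (21.710 + 50.000) = -0.3945

-0.3945


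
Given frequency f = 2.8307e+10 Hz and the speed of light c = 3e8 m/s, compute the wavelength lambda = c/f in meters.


lambda = c / f = 3.0000e+08 / 2.8307e+10 = 0.01060 m

0.01060 m


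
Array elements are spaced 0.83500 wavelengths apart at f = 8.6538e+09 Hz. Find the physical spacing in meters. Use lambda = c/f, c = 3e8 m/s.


lambda = c / f = 3.0000e+08 / 8.6538e+09 = 0.03466685 m
d = 0.83500 * 0.03466685 = 0.02895 m

0.02895 m


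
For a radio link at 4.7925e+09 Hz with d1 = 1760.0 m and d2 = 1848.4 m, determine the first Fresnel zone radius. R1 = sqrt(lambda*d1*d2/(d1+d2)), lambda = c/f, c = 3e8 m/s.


lambda = c / f = 3.0000e+08 / 4.7925e+09 = 0.06259781 m
R1 = sqrt(0.06259781 * 1760.0 * 1848.4 / (1760.0 + 1848.4)) = 7.512 m

7.512 m


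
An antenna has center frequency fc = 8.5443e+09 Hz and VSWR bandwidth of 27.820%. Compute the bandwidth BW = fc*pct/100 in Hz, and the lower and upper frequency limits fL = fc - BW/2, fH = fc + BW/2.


BW = 8.5443e+09 * 27.820/100 = 2.377024e+09 Hz
fL = 8.5443e+09 - 2.377024e+09/2 = 7.356e+09 Hz
fH = 8.5443e+09 + 2.377024e+09/2 = 9.733e+09 Hz

BW=2.377e+09 Hz, fL=7.356e+09 Hz, fH=9.733e+09 Hz


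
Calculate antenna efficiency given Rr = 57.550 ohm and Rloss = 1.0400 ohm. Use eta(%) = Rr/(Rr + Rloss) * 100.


eta = 57.550 / (57.550 + 1.0400) * 100 = 98.22%

98.22%


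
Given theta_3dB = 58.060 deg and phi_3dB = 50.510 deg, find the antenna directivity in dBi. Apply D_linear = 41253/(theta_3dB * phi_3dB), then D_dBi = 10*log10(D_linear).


D_linear = 41253 / (58.060 * 50.510) = 14.06699
D_dBi = 10 * log10(14.06699) = 11.48 dBi

11.48 dBi


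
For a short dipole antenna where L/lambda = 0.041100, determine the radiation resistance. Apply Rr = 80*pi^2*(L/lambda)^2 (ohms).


Rr = 80 * pi^2 * (0.041100)^2 = 80 * 9.869604 * 1.689210e-03 = 1.334 ohm

1.334 ohm


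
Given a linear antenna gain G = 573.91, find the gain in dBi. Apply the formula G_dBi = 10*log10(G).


G_dBi = 10 * log10(573.91) = 27.59 dBi

27.59 dBi


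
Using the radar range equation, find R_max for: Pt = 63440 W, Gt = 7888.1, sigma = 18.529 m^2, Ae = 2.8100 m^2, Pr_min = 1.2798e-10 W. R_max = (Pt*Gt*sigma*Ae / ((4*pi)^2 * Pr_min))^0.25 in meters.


R^4 = 63440*7888.1*18.529*2.8100 / ((4*pi)^2 * 1.2798e-10) = 1.289235e+18
R_max = 1.289235e+18^0.25 = 33696 m

33696 m


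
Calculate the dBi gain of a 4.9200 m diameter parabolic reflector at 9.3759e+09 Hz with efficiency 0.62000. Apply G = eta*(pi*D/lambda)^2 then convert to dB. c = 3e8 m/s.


lambda = c / f = 3.0000e+08 / 9.3759e+09 = 0.03199693 m
G_linear = 0.62000 * (pi * 4.9200 / 0.03199693)^2 = 144678.8
G_dBi = 10 * log10(144678.8) = 51.60 dBi

51.60 dBi


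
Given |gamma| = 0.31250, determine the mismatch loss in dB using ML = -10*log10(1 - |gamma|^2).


ML = -10 * log10(1 - 0.31250^2) = -10 * log10(0.90234375) = 0.4463 dB

0.4463 dB


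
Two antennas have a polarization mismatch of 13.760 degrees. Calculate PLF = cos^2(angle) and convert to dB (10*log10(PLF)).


PLF_linear = cos^2(13.760 deg) = 0.9434248
PLF_dB = 10 * log10(0.9434248) = -0.2529 dB

-0.2529 dB


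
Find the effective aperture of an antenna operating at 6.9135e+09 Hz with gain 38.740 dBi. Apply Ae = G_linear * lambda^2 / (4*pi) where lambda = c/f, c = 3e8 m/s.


lambda = c / f = 3.0000e+08 / 6.9135e+09 = 0.04339336 m
G_linear = 10^(38.740/10) = 7481.695
Ae = G_linear * lambda^2 / (4*pi) = 7481.695 * 0.04339336^2 / (4*pi) = 1.121 m^2

1.121 m^2
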